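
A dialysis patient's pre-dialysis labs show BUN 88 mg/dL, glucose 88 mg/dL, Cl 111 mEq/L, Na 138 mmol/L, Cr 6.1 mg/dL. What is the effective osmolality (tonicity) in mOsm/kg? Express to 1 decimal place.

280.9 mOsm/kg

Effective osmolality excludes urea (freely permeant across cell membranes):
2·Na + glucose/18
= 2·138 + 88/18
= 276 + 4.89
= 280.89 mOsm/kg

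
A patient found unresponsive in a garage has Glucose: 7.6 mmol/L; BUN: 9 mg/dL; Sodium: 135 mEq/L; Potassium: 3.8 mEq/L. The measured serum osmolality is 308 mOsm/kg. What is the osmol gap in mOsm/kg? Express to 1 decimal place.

27.2 mOsm/kg

Calculated osmolality = 2·Na + glucose + BUN/2.8
= 2·135 + 7.6 + 9/2.8
= 270 + 7.60 + 3.21
= 280.81 mOsm/kg ≈ 280.8 mOsm/kg
Osmolar gap = measured − calculated = 308 − 280.8 = 27.2 mOsm/kg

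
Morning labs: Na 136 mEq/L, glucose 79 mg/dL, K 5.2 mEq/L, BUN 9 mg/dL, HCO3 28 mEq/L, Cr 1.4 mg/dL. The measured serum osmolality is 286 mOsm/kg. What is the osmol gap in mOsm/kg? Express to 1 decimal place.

6.4 mOsm/kg

Calculated osmolality = 2·Na + glucose/18 + BUN/2.8
= 2·136 + 79/18 + 9/2.8
= 272 + 4.39 + 3.21
= 279.6 mOsm/kg ≈ 279.6 mOsm/kg
Osmolar gap = measured − calculated = 286 − 279.6 = 6.4 mOsm/kg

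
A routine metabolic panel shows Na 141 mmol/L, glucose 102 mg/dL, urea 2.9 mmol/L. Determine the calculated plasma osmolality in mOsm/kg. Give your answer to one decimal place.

Calculated osmolality = 2·Na + glucose/18 + urea
= 2·141 + 102/18 + 2.9
= 282 + 5.67 + 2.90
= 290.57 mOsm/kg

290.6 mOsm/kg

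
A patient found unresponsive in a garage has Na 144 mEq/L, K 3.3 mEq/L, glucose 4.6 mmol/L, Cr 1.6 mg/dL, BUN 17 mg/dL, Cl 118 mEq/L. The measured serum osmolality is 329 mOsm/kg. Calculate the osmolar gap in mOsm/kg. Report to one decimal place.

Calculated osmolality = 2·Na + glucose + BUN/2.8
= 2·144 + 4.6 + 17/2.8
= 288 + 4.60 + 6.07
= 298.67 mOsm/kg ≈ 298.7 mOsm/kg
Osmolar gap = measured − calculated = 329 − 298.7 = 30.3 mOsm/kg

30.3 mOsm/kg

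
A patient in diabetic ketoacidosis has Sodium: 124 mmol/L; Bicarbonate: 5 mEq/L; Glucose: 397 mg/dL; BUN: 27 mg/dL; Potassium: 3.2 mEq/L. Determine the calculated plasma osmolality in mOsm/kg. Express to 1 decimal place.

279.7 mOsm/kg

Calculated osmolality = 2·Na + glucose/18 + BUN/2.8
= 2·124 + 397/18 + 27/2.8
= 248 + 22.06 + 9.64
= 279.7 mOsm/kg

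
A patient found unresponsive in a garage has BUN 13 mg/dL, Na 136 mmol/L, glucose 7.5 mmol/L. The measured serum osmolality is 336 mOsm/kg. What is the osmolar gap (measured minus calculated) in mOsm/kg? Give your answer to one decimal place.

51.9 mOsm/kg

Calculated osmolality = 2·Na + glucose + BUN/2.8
= 2·136 + 7.5 + 13/2.8
= 272 + 7.50 + 4.64
= 284.14 mOsm/kg ≈ 284.1 mOsm/kg
Osmolar gap = measured − calculated = 336 − 284.1 = 51.9 mOsm/kg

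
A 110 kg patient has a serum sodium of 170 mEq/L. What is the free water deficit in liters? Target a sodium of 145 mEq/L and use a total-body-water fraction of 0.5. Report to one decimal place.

TBW = 0.5 · 110 = 55 L
Free water deficit = TBW · (Na/145 − 1)
= 55 · (170/145 − 1)
= 55 · 0.1724
= 9.48 L

9.5 L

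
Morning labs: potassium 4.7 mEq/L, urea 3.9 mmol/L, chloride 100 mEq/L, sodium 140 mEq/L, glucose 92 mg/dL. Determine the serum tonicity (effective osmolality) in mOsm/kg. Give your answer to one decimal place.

285.1 mOsm/kg

Effective osmolality excludes urea (freely permeant across cell membranes):
2·Na + glucose/18
= 2·140 + 92/18
= 280 + 5.11
= 285.11 mOsm/kg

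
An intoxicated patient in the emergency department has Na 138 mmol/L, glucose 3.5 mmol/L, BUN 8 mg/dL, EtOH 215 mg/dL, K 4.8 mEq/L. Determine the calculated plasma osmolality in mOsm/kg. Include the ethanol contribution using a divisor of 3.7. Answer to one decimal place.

Calculated osmolality = 2·Na + glucose + BUN/2.8 + ethanol/3.7
= 2·138 + 3.5 + 8/2.8 + 215/3.7
= 276 + 3.50 + 2.86 + 58.11
= 340.47 mOsm/kg

340.5 mOsm/kg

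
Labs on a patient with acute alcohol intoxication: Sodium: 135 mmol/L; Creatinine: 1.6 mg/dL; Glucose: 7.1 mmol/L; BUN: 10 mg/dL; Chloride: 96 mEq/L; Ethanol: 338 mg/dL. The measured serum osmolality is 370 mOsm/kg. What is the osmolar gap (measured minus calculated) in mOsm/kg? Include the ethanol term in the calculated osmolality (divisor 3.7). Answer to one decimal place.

-2.0 mOsm/kg

Calculated osmolality = 2·Na + glucose + BUN/2.8 + ethanol/3.7
= 2·135 + 7.1 + 10/2.8 + 338/3.7
= 270 + 7.10 + 3.57 + 91.35
= 372.02 mOsm/kg ≈ 372.0 mOsm/kg
Osmolar gap = measured − calculated = 370 − 372.0 = -2.0 mOsm/kg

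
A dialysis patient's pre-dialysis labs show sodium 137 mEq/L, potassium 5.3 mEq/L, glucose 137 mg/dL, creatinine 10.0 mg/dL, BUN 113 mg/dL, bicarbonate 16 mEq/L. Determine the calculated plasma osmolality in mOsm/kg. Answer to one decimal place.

Calculated osmolality = 2·Na + glucose/18 + BUN/2.8
= 2·137 + 137/18 + 113/2.8
= 274 + 7.61 + 40.36
= 321.97 mOsm/kg

322.0 mOsm/kg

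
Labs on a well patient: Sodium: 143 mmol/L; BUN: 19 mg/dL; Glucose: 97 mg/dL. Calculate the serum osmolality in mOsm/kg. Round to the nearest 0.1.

Calculated osmolality = 2·Na + glucose/18 + BUN/2.8
= 2·143 + 97/18 + 19/2.8
= 286 + 5.39 + 6.79
= 298.18 mOsm/kg

298.2 mOsm/kg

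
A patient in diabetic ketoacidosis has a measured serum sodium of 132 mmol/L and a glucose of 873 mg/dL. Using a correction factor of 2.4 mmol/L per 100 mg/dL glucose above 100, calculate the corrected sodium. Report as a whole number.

151 mmol/L

Corrected Na = measured Na + 2.4 · (glucose − 100)/100
= 132 + 2.4 · (873 − 100)/100
= 132 + 18.6
= 150.6 mmol/L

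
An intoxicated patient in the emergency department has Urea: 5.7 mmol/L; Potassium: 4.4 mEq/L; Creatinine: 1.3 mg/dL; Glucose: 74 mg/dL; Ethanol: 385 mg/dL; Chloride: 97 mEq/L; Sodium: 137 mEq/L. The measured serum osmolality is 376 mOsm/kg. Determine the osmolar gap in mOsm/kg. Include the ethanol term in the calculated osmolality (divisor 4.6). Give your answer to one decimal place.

8.5 mOsm/kg

Calculated osmolality = 2·Na + glucose/18 + urea + ethanol/4.6
= 2·137 + 74/18 + 5.7 + 385/4.6
= 274 + 4.11 + 5.70 + 83.70
= 367.51 mOsm/kg ≈ 367.5 mOsm/kg
Osmolar gap = measured − calculated = 376 − 367.5 = 8.5 mOsm/kg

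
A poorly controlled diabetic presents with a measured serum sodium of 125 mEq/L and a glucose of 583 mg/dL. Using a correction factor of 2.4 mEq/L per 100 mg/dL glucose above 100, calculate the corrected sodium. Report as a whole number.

Corrected Na = measured Na + 2.4 · (glucose − 100)/100
= 125 + 2.4 · (583 − 100)/100
= 125 + 11.6
= 136.6 mEq/L

137 mEq/L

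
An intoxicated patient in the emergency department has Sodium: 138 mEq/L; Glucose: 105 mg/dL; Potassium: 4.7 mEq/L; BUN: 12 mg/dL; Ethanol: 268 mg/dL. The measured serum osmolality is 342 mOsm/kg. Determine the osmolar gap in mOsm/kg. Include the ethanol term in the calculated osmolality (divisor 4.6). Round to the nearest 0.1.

-2.4 mOsm/kg

Calculated osmolality = 2·Na + glucose/18 + BUN/2.8 + ethanol/4.6
= 2·138 + 105/18 + 12/2.8 + 268/4.6
= 276 + 5.83 + 4.29 + 58.26
= 344.38 mOsm/kg ≈ 344.4 mOsm/kg
Osmolar gap = measured − calculated = 342 − 344.4 = -2.4 mOsm/kg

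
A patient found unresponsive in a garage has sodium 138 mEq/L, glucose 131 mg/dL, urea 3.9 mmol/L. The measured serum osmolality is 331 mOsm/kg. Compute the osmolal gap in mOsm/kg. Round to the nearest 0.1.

43.8 mOsm/kg

Calculated osmolality = 2·Na + glucose/18 + urea
= 2·138 + 131/18 + 3.9
= 276 + 7.28 + 3.90
= 287.18 mOsm/kg ≈ 287.2 mOsm/kg
Osmolar gap = measured − calculated = 331 − 287.2 = 43.8 mOsm/kg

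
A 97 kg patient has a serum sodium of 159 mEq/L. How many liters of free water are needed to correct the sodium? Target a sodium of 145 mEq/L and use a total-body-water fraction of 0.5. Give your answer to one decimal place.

4.7 L

TBW = 0.5 · 97 = 48.5 L
Free water deficit = TBW · (Na/145 − 1)
= 48.5 · (159/145 − 1)
= 48.5 · 0.0966
= 4.69 L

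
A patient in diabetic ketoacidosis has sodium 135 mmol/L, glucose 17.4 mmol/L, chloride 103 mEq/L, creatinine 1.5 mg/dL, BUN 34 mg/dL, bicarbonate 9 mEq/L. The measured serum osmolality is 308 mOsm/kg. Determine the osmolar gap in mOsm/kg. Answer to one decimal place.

Calculated osmolality = 2·Na + glucose + BUN/2.8
= 2·135 + 17.4 + 34/2.8
= 270 + 17.40 + 12.14
= 299.54 mOsm/kg ≈ 299.5 mOsm/kg
Osmolar gap = measured − calculated = 308 − 299.5 = 8.5 mOsm/kg

8.5 mOsm/kg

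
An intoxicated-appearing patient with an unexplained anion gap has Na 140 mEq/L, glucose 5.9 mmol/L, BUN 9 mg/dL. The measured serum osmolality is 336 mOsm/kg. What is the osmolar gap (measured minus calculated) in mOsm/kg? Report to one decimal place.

Calculated osmolality = 2·Na + glucose + BUN/2.8
= 2·140 + 5.9 + 9/2.8
= 280 + 5.90 + 3.21
= 289.11 mOsm/kg ≈ 289.1 mOsm/kg
Osmolar gap = measured − calculated = 336 − 289.1 = 46.9 mOsm/kg

46.9 mOsm/kg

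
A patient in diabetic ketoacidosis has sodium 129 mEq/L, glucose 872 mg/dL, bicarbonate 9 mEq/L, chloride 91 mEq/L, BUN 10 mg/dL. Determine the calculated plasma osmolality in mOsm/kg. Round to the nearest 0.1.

310.0 mOsm/kg

Calculated osmolality = 2·Na + glucose/18 + BUN/2.8
= 2·129 + 872/18 + 10/2.8
= 258 + 48.44 + 3.57
= 310.01 mOsm/kg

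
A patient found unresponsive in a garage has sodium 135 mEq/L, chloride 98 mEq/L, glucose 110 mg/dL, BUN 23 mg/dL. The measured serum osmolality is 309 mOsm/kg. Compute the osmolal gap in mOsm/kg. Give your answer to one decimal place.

24.7 mOsm/kg

Calculated osmolality = 2·Na + glucose/18 + BUN/2.8
= 2·135 + 110/18 + 23/2.8
= 270 + 6.11 + 8.21
= 284.32 mOsm/kg ≈ 284.3 mOsm/kg
Osmolar gap = measured − calculated = 309 − 284.3 = 24.7 mOsm/kg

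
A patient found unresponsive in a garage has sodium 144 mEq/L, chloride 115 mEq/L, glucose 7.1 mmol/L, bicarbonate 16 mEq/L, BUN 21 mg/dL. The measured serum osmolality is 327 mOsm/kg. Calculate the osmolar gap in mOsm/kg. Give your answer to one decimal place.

Calculated osmolality = 2·Na + glucose + BUN/2.8
= 2·144 + 7.1 + 21/2.8
= 288 + 7.10 + 7.50
= 302.6 mOsm/kg ≈ 302.6 mOsm/kg
Osmolar gap = measured − calculated = 327 − 302.6 = 24.4 mOsm/kg

24.4 mOsm/kg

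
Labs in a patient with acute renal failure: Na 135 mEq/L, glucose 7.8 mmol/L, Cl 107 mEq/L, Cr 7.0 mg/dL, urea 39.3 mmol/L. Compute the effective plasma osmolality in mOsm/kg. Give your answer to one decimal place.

277.8 mOsm/kg

Effective osmolality excludes urea (freely permeant across cell membranes):
2·Na + glucose
= 2·135 + 7.8
= 270 + 7.8
= 277.8 mOsm/kg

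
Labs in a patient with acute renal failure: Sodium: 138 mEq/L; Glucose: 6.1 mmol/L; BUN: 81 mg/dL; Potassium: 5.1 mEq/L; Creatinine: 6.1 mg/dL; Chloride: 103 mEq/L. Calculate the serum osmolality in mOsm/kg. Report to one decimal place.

311.0 mOsm/kg

Calculated osmolality = 2·Na + glucose + BUN/2.8
= 2·138 + 6.1 + 81/2.8
= 276 + 6.10 + 28.93
= 311.03 mOsm/kg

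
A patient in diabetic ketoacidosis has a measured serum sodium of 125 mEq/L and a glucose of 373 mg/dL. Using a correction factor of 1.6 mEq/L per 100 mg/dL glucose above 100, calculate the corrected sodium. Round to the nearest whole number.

Corrected Na = measured Na + 1.6 · (glucose − 100)/100
= 125 + 1.6 · (373 − 100)/100
= 125 + 4.4
= 129.4 mEq/L

129 mEq/L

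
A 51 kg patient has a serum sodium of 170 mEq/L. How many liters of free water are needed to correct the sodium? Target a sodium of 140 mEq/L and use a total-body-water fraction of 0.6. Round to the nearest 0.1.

6.6 L

TBW = 0.6 · 51 = 30.6 L
Free water deficit = TBW · (Na/140 − 1)
= 30.6 · (170/140 − 1)
= 30.6 · 0.2143
= 6.56 L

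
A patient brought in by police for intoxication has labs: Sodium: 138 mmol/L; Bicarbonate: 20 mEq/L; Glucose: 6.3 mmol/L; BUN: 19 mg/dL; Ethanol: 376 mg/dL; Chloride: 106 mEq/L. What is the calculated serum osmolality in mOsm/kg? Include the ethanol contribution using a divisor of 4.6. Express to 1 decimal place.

370.8 mOsm/kg

Calculated osmolality = 2·Na + glucose + BUN/2.8 + ethanol/4.6
= 2·138 + 6.3 + 19/2.8 + 376/4.6
= 276 + 6.30 + 6.79 + 81.74
= 370.83 mOsm/kg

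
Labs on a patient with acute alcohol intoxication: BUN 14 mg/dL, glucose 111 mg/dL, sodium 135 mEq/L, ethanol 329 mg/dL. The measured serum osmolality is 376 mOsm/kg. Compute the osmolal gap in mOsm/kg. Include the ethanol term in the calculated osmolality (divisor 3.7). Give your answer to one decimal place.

Calculated osmolality = 2·Na + glucose/18 + BUN/2.8 + ethanol/3.7
= 2·135 + 111/18 + 14/2.8 + 329/3.7
= 270 + 6.17 + 5 + 88.92
= 370.09 mOsm/kg ≈ 370.1 mOsm/kg
Osmolar gap = measured − calculated = 376 − 370.1 = 5.9 mOsm/kg

5.9 mOsm/kg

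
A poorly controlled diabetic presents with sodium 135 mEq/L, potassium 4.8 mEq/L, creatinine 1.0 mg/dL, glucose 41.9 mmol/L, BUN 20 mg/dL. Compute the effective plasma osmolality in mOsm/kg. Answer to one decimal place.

Effective osmolality excludes urea (freely permeant across cell membranes):
2·Na + glucose
= 2·135 + 41.9
= 270 + 41.9
= 311.9 mOsm/kg

311.9 mOsm/kg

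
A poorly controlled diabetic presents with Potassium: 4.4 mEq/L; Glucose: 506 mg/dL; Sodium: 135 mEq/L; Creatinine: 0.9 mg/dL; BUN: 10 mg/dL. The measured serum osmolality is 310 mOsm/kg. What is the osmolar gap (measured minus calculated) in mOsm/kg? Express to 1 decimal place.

8.3 mOsm/kg

Calculated osmolality = 2·Na + glucose/18 + BUN/2.8
= 2·135 + 506/18 + 10/2.8
= 270 + 28.11 + 3.57
= 301.68 mOsm/kg ≈ 301.7 mOsm/kg
Osmolar gap = measured − calculated = 310 − 301.7 = 8.3 mOsm/kg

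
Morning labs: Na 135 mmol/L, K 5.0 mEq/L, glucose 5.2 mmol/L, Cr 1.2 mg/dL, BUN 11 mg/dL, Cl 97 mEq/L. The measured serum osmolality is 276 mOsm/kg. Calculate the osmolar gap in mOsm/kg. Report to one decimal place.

Calculated osmolality = 2·Na + glucose + BUN/2.8
= 2·135 + 5.2 + 11/2.8
= 270 + 5.20 + 3.93
= 279.13 mOsm/kg ≈ 279.1 mOsm/kg
Osmolar gap = measured − calculated = 276 − 279.1 = -3.1 mOsm/kg

-3.1 mOsm/kg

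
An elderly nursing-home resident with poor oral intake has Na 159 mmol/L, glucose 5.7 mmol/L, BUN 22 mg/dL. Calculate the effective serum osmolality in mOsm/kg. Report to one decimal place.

323.7 mOsm/kg

Effective osmolality excludes urea (freely permeant across cell membranes):
2·Na + glucose
= 2·159 + 5.7
= 318 + 5.7
= 323.7 mOsm/kg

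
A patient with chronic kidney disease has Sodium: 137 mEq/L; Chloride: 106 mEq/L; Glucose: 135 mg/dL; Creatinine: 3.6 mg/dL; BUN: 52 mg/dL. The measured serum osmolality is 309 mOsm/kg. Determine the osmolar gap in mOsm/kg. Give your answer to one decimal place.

8.9 mOsm/kg

Calculated osmolality = 2·Na + glucose/18 + BUN/2.8
= 2·137 + 135/18 + 52/2.8
= 274 + 7.50 + 18.57
= 300.07 mOsm/kg ≈ 300.1 mOsm/kg
Osmolar gap = measured − calculated = 309 − 300.1 = 8.9 mOsm/kg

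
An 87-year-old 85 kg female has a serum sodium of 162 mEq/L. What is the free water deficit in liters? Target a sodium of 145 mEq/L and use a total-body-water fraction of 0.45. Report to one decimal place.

4.5 L

TBW = 0.45 · 85 = 38.25 L
Free water deficit = TBW · (Na/145 − 1)
= 38.25 · (162/145 − 1)
= 38.25 · 0.1172
= 4.48 L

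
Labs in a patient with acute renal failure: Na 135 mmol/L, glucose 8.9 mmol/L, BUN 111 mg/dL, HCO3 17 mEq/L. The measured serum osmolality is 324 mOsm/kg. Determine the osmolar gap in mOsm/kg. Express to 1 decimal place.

Calculated osmolality = 2·Na + glucose + BUN/2.8
= 2·135 + 8.9 + 111/2.8
= 270 + 8.90 + 39.64
= 318.54 mOsm/kg ≈ 318.5 mOsm/kg
Osmolar gap = measured − calculated = 324 − 318.5 = 5.5 mOsm/kg

5.5 mOsm/kg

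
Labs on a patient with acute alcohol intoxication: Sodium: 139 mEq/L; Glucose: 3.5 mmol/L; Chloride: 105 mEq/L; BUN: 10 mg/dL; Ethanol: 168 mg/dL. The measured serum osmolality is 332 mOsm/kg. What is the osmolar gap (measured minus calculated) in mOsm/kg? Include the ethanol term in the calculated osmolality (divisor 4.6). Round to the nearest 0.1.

Calculated osmolality = 2·Na + glucose + BUN/2.8 + ethanol/4.6
= 2·139 + 3.5 + 10/2.8 + 168/4.6
= 278 + 3.50 + 3.57 + 36.52
= 321.59 mOsm/kg ≈ 321.6 mOsm/kg
Osmolar gap = measured − calculated = 332 − 321.6 = 10.4 mOsm/kg

10.4 mOsm/kg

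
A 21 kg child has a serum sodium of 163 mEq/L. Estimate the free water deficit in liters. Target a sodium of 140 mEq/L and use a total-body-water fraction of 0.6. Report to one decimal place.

2.1 L

TBW = 0.6 · 21 = 12.6 L
Free water deficit = TBW · (Na/140 − 1)
= 12.6 · (163/140 − 1)
= 12.6 · 0.1643
= 2.07 L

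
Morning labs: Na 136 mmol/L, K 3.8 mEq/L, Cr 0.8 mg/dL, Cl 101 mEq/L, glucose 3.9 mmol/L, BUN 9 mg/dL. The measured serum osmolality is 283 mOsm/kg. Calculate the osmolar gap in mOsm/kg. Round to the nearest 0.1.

Calculated osmolality = 2·Na + glucose + BUN/2.8
= 2·136 + 3.9 + 9/2.8
= 272 + 3.90 + 3.21
= 279.11 mOsm/kg ≈ 279.1 mOsm/kg
Osmolar gap = measured − calculated = 283 − 279.1 = 3.9 mOsm/kg

3.9 mOsm/kg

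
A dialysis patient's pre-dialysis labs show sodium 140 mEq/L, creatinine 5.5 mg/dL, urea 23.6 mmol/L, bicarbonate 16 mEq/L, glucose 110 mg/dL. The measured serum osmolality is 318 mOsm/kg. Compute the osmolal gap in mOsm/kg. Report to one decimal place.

8.3 mOsm/kg

Calculated osmolality = 2·Na + glucose/18 + urea
= 2·140 + 110/18 + 23.6
= 280 + 6.11 + 23.60
= 309.71 mOsm/kg ≈ 309.7 mOsm/kg
Osmolar gap = measured − calculated = 318 − 309.7 = 8.3 mOsm/kg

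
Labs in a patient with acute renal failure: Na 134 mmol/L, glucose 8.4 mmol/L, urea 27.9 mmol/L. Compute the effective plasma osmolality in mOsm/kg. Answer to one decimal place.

Effective osmolality excludes urea (freely permeant across cell membranes):
2·Na + glucose
= 2·134 + 8.4
= 268 + 8.4
= 276.4 mOsm/kg

276.4 mOsm/kg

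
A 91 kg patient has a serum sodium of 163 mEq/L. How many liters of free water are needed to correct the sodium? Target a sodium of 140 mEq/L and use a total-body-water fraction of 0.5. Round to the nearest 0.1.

TBW = 0.5 · 91 = 45.5 L
Free water deficit = TBW · (Na/140 − 1)
= 45.5 · (163/140 − 1)
= 45.5 · 0.1643
= 7.48 L

7.5 L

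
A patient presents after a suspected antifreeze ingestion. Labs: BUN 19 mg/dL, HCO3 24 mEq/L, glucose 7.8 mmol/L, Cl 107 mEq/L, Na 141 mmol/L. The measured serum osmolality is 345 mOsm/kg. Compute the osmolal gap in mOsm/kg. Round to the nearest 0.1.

Calculated osmolality = 2·Na + glucose + BUN/2.8
= 2·141 + 7.8 + 19/2.8
= 282 + 7.80 + 6.79
= 296.59 mOsm/kg ≈ 296.6 mOsm/kg
Osmolar gap = measured − calculated = 345 − 296.6 = 48.4 mOsm/kg

48.4 mOsm/kg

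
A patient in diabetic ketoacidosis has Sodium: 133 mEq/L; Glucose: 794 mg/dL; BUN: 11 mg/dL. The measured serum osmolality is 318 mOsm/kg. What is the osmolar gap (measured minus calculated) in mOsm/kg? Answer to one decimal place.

Calculated osmolality = 2·Na + glucose/18 + BUN/2.8
= 2·133 + 794/18 + 11/2.8
= 266 + 44.11 + 3.93
= 314.04 mOsm/kg ≈ 314.0 mOsm/kg
Osmolar gap = measured − calculated = 318 − 314.0 = 4.0 mOsm/kg

4.0 mOsm/kg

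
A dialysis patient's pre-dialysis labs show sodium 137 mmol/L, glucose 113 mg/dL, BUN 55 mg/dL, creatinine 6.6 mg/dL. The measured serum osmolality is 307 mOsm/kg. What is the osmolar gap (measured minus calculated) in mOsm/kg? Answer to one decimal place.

Calculated osmolality = 2·Na + glucose/18 + BUN/2.8
= 2·137 + 113/18 + 55/2.8
= 274 + 6.28 + 19.64
= 299.92 mOsm/kg ≈ 299.9 mOsm/kg
Osmolar gap = measured − calculated = 307 − 299.9 = 7.1 mOsm/kg

7.1 mOsm/kg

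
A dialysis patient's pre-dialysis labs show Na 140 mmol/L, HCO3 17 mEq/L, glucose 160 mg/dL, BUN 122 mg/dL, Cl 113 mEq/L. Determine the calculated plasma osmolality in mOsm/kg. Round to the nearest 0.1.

332.5 mOsm/kg

Calculated osmolality = 2·Na + glucose/18 + BUN/2.8
= 2·140 + 160/18 + 122/2.8
= 280 + 8.89 + 43.57
= 332.46 mOsm/kg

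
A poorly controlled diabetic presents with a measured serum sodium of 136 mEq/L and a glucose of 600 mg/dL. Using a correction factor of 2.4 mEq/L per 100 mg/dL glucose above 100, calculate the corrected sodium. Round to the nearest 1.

148 mEq/L

Corrected Na = measured Na + 2.4 · (glucose − 100)/100
= 136 + 2.4 · (600 − 100)/100
= 136 + 12
= 148 mEq/L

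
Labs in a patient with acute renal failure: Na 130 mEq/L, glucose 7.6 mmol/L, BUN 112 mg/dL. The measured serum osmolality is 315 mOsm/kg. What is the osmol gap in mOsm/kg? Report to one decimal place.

7.4 mOsm/kg

Calculated osmolality = 2·Na + glucose + BUN/2.8
= 2·130 + 7.6 + 112/2.8
= 260 + 7.60 + 40
= 307.6 mOsm/kg ≈ 307.6 mOsm/kg
Osmolar gap = measured − calculated = 315 − 307.6 = 7.4 mOsm/kg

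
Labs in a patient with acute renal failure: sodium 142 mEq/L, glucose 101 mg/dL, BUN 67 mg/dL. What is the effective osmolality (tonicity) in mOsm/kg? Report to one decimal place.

289.6 mOsm/kg

Effective osmolality excludes urea (freely permeant across cell membranes):
2·Na + glucose/18
= 2·142 + 101/18
= 284 + 5.61
= 289.61 mOsm/kg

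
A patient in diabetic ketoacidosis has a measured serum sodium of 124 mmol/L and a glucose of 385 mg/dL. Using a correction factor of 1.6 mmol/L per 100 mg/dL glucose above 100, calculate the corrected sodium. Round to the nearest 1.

129 mmol/L

Corrected Na = measured Na + 1.6 · (glucose − 100)/100
= 124 + 1.6 · (385 − 100)/100
= 124 + 4.6
= 128.6 mmol/L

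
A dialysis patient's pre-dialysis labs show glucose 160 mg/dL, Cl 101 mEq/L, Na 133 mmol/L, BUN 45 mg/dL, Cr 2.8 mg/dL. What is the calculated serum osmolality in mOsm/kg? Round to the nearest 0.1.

291.0 mOsm/kg

Calculated osmolality = 2·Na + glucose/18 + BUN/2.8
= 2·133 + 160/18 + 45/2.8
= 266 + 8.89 + 16.07
= 290.96 mOsm/kg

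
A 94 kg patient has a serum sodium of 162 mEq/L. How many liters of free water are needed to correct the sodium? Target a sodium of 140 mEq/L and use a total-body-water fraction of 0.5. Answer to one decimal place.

7.4 L

TBW = 0.5 · 94 = 47 L
Free water deficit = TBW · (Na/140 − 1)
= 47 · (162/140 − 1)
= 47 · 0.1571
= 7.38 L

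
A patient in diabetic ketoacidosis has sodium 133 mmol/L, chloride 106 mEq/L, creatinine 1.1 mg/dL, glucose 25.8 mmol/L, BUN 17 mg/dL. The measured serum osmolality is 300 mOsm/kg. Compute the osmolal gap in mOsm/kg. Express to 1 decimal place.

2.1 mOsm/kg

Calculated osmolality = 2·Na + glucose + BUN/2.8
= 2·133 + 25.8 + 17/2.8
= 266 + 25.80 + 6.07
= 297.87 mOsm/kg ≈ 297.9 mOsm/kg
Osmolar gap = measured − calculated = 300 − 297.9 = 2.1 mOsm/kg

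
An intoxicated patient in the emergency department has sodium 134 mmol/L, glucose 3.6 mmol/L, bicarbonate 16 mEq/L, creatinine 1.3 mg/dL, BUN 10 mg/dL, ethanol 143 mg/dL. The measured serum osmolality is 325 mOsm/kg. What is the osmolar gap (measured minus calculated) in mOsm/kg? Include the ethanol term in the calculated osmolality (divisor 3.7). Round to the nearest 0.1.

Calculated osmolality = 2·Na + glucose + BUN/2.8 + ethanol/3.7
= 2·134 + 3.6 + 10/2.8 + 143/3.7
= 268 + 3.60 + 3.57 + 38.65
= 313.82 mOsm/kg ≈ 313.8 mOsm/kg
Osmolar gap = measured − calculated = 325 − 313.8 = 11.2 mOsm/kg

11.2 mOsm/kg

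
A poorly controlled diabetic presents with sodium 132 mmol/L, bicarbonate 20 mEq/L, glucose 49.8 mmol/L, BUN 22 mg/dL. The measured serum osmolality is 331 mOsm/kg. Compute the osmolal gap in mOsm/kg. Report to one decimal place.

Calculated osmolality = 2·Na + glucose + BUN/2.8
= 2·132 + 49.8 + 22/2.8
= 264 + 49.80 + 7.86
= 321.66 mOsm/kg ≈ 321.7 mOsm/kg
Osmolar gap = measured − calculated = 331 − 321.7 = 9.3 mOsm/kg

9.3 mOsm/kg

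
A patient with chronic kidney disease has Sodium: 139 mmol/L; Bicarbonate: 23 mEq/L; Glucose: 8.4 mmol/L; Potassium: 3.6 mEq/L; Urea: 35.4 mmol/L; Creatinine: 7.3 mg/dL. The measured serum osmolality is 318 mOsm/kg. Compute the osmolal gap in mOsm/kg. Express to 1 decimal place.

Calculated osmolality = 2·Na + glucose + urea
= 2·139 + 8.4 + 35.4
= 278 + 8.40 + 35.40
= 321.8 mOsm/kg ≈ 321.8 mOsm/kg
Osmolar gap = measured − calculated = 318 − 321.8 = -3.8 mOsm/kg

-3.8 mOsm/kg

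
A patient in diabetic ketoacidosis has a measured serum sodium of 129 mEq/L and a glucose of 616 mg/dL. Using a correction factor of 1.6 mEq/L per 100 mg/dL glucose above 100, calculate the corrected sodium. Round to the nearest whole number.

Corrected Na = measured Na + 1.6 · (glucose − 100)/100
= 129 + 1.6 · (616 − 100)/100
= 129 + 8.3
= 137.3 mEq/L

137 mEq/L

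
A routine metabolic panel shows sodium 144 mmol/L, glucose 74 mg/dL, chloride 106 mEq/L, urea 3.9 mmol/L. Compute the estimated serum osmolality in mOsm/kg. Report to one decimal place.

296.0 mOsm/kg

Calculated osmolality = 2·Na + glucose/18 + urea
= 2·144 + 74/18 + 3.9
= 288 + 4.11 + 3.90
= 296.01 mOsm/kg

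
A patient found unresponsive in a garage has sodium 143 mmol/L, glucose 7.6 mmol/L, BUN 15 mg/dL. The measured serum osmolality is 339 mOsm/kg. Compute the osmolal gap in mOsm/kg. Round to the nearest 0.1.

Calculated osmolality = 2·Na + glucose + BUN/2.8
= 2·143 + 7.6 + 15/2.8
= 286 + 7.60 + 5.36
= 298.96 mOsm/kg ≈ 299.0 mOsm/kg
Osmolar gap = measured − calculated = 339 − 299.0 = 40.0 mOsm/kg

40.0 mOsm/kg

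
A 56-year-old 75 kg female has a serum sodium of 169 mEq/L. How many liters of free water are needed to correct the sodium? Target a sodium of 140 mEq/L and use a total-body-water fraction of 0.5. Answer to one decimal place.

TBW = 0.5 · 75 = 37.5 L
Free water deficit = TBW · (Na/140 − 1)
= 37.5 · (169/140 − 1)
= 37.5 · 0.2071
= 7.77 L

7.8 L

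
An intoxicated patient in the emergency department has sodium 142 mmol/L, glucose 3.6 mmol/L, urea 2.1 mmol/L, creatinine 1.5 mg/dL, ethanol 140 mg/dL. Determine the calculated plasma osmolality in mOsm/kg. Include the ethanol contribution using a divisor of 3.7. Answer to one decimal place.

Calculated osmolality = 2·Na + glucose + urea + ethanol/3.7
= 2·142 + 3.6 + 2.1 + 140/3.7
= 284 + 3.60 + 2.10 + 37.84
= 327.54 mOsm/kg

327.5 mOsm/kg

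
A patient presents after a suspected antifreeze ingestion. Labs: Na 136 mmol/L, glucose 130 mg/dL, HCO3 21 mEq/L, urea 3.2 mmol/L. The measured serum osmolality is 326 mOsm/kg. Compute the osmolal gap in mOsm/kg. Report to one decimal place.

Calculated osmolality = 2·Na + glucose/18 + urea
= 2·136 + 130/18 + 3.2
= 272 + 7.22 + 3.20
= 282.42 mOsm/kg ≈ 282.4 mOsm/kg
Osmolar gap = measured − calculated = 326 − 282.4 = 43.6 mOsm/kg

43.6 mOsm/kg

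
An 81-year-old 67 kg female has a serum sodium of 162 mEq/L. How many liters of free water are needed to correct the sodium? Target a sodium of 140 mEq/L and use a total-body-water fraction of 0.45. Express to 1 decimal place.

4.7 L

TBW = 0.45 · 67 = 30.15 L
Free water deficit = TBW · (Na/140 − 1)
= 30.15 · (162/140 − 1)
= 30.15 · 0.1571
= 4.74 L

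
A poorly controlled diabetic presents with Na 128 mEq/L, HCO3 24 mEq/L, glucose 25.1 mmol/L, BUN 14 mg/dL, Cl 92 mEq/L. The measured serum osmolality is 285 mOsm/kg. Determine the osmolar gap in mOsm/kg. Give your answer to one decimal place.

Calculated osmolality = 2·Na + glucose + BUN/2.8
= 2·128 + 25.1 + 14/2.8
= 256 + 25.10 + 5
= 286.1 mOsm/kg ≈ 286.1 mOsm/kg
Osmolar gap = measured − calculated = 285 − 286.1 = -1.1 mOsm/kg

-1.1 mOsm/kg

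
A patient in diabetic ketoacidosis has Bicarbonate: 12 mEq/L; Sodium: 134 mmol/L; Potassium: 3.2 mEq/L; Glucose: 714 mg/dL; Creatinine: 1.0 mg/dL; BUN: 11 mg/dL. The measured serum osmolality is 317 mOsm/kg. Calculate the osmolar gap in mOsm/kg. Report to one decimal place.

5.4 mOsm/kg

Calculated osmolality = 2·Na + glucose/18 + BUN/2.8
= 2·134 + 714/18 + 11/2.8
= 268 + 39.67 + 3.93
= 311.6 mOsm/kg ≈ 311.6 mOsm/kg
Osmolar gap = measured − calculated = 317 − 311.6 = 5.4 mOsm/kg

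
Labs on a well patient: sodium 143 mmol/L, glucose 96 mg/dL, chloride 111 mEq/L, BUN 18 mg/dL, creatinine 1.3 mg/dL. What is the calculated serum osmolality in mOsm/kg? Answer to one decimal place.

297.8 mOsm/kg

Calculated osmolality = 2·Na + glucose/18 + BUN/2.8
= 2·143 + 96/18 + 18/2.8
= 286 + 5.33 + 6.43
= 297.76 mOsm/kg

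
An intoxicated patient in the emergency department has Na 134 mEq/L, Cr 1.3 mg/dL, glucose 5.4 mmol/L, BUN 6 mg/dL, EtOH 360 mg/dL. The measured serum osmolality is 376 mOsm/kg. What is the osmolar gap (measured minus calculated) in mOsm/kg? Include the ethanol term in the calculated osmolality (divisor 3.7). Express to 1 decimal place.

Calculated osmolality = 2·Na + glucose + BUN/2.8 + ethanol/3.7
= 2·134 + 5.4 + 6/2.8 + 360/3.7
= 268 + 5.40 + 2.14 + 97.30
= 372.84 mOsm/kg ≈ 372.8 mOsm/kg
Osmolar gap = measured − calculated = 376 − 372.8 = 3.2 mOsm/kg

3.2 mOsm/kg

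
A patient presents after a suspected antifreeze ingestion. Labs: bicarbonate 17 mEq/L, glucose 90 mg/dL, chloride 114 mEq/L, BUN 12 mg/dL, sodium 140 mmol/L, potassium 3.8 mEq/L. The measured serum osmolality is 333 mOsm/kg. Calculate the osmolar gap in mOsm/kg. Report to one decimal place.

Calculated osmolality = 2·Na + glucose/18 + BUN/2.8
= 2·140 + 90/18 + 12/2.8
= 280 + 5 + 4.29
= 289.29 mOsm/kg ≈ 289.3 mOsm/kg
Osmolar gap = measured − calculated = 333 − 289.3 = 43.7 mOsm/kg

43.7 mOsm/kg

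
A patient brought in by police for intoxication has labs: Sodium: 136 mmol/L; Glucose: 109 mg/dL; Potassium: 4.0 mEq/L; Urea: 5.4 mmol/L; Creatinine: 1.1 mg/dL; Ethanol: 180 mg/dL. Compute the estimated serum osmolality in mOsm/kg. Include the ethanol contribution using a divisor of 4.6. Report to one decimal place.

Calculated osmolality = 2·Na + glucose/18 + urea + ethanol/4.6
= 2·136 + 109/18 + 5.4 + 180/4.6
= 272 + 6.06 + 5.40 + 39.13
= 322.59 mOsm/kg

322.6 mOsm/kg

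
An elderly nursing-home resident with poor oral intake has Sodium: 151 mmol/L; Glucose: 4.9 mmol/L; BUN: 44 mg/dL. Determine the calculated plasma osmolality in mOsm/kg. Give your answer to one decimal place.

Calculated osmolality = 2·Na + glucose + BUN/2.8
= 2·151 + 4.9 + 44/2.8
= 302 + 4.90 + 15.71
= 322.61 mOsm/kg

322.6 mOsm/kg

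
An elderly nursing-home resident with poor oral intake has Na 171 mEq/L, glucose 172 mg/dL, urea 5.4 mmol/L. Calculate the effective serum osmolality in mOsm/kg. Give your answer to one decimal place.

351.6 mOsm/kg

Effective osmolality excludes urea (freely permeant across cell membranes):
2·Na + glucose/18
= 2·171 + 172/18
= 342 + 9.56
= 351.56 mOsm/kg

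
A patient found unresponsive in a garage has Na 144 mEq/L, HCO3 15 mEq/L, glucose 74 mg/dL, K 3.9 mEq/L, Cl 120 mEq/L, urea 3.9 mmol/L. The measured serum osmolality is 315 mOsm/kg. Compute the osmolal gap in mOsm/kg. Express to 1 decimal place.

19.0 mOsm/kg

Calculated osmolality = 2·Na + glucose/18 + urea
= 2·144 + 74/18 + 3.9
= 288 + 4.11 + 3.90
= 296.01 mOsm/kg ≈ 296.0 mOsm/kg
Osmolar gap = measured − calculated = 315 − 296.0 = 19.0 mOsm/kg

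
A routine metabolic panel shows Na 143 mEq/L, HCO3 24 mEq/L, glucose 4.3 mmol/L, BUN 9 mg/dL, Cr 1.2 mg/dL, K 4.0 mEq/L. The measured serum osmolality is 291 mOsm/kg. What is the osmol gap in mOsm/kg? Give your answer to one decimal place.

Calculated osmolality = 2·Na + glucose + BUN/2.8
= 2·143 + 4.3 + 9/2.8
= 286 + 4.30 + 3.21
= 293.51 mOsm/kg ≈ 293.5 mOsm/kg
Osmolar gap = measured − calculated = 291 − 293.5 = -2.5 mOsm/kg

-2.5 mOsm/kg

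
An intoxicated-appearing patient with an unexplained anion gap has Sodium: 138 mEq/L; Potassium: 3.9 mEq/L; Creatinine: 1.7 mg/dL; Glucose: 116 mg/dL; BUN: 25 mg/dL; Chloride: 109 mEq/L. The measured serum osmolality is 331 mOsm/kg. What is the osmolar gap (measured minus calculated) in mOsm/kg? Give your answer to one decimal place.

Calculated osmolality = 2·Na + glucose/18 + BUN/2.8
= 2·138 + 116/18 + 25/2.8
= 276 + 6.44 + 8.93
= 291.37 mOsm/kg ≈ 291.4 mOsm/kg
Osmolar gap = measured − calculated = 331 − 291.4 = 39.6 mOsm/kg

39.6 mOsm/kg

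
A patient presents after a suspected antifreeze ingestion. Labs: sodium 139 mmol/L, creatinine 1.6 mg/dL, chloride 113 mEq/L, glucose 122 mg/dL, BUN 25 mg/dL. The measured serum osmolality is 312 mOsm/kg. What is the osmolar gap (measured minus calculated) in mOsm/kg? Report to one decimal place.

18.3 mOsm/kg

Calculated osmolality = 2·Na + glucose/18 + BUN/2.8
= 2·139 + 122/18 + 25/2.8
= 278 + 6.78 + 8.93
= 293.71 mOsm/kg ≈ 293.7 mOsm/kg
Osmolar gap = measured − calculated = 312 − 293.7 = 18.3 mOsm/kg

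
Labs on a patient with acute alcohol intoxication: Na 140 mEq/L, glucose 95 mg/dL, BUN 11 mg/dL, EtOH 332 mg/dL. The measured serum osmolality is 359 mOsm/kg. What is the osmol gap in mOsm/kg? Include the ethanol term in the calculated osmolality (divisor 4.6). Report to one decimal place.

Calculated osmolality = 2·Na + glucose/18 + BUN/2.8 + ethanol/4.6
= 2·140 + 95/18 + 11/2.8 + 332/4.6
= 280 + 5.28 + 3.93 + 72.17
= 361.38 mOsm/kg ≈ 361.4 mOsm/kg
Osmolar gap = measured − calculated = 359 − 361.4 = -2.4 mOsm/kg

-2.4 mOsm/kg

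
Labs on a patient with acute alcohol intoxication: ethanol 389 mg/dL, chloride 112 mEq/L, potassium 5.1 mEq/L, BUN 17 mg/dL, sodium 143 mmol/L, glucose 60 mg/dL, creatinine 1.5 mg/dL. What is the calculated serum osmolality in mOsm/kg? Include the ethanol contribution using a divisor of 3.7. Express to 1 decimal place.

Calculated osmolality = 2·Na + glucose/18 + BUN/2.8 + ethanol/3.7
= 2·143 + 60/18 + 17/2.8 + 389/3.7
= 286 + 3.33 + 6.07 + 105.14
= 400.54 mOsm/kg

400.5 mOsm/kg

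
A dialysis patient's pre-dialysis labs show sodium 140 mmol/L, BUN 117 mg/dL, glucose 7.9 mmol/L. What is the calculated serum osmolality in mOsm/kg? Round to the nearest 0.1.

329.7 mOsm/kg

Calculated osmolality = 2·Na + glucose + BUN/2.8
= 2·140 + 7.9 + 117/2.8
= 280 + 7.90 + 41.79
= 329.69 mOsm/kg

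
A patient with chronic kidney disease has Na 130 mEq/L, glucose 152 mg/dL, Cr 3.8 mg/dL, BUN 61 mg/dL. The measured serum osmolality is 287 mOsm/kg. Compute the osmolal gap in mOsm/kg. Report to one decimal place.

-3.2 mOsm/kg

Calculated osmolality = 2·Na + glucose/18 + BUN/2.8
= 2·130 + 152/18 + 61/2.8
= 260 + 8.44 + 21.79
= 290.23 mOsm/kg ≈ 290.2 mOsm/kg
Osmolar gap = measured − calculated = 287 − 290.2 = -3.2 mOsm/kg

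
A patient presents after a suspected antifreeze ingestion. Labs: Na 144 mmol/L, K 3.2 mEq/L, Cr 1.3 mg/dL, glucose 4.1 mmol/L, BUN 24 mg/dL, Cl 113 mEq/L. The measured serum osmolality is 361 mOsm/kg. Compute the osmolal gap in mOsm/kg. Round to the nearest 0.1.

60.3 mOsm/kg

Calculated osmolality = 2·Na + glucose + BUN/2.8
= 2·144 + 4.1 + 24/2.8
= 288 + 4.10 + 8.57
= 300.67 mOsm/kg ≈ 300.7 mOsm/kg
Osmolar gap = measured − calculated = 361 − 300.7 = 60.3 mOsm/kg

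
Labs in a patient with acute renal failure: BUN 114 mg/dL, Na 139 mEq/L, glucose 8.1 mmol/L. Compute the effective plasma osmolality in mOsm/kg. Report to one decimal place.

286.1 mOsm/kg

Effective osmolality excludes urea (freely permeant across cell membranes):
2·Na + glucose
= 2·139 + 8.1
= 278 + 8.1
= 286.1 mOsm/kg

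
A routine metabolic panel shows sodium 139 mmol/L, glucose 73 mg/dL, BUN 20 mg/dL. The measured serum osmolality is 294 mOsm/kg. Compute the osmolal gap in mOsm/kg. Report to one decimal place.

4.8 mOsm/kg

Calculated osmolality = 2·Na + glucose/18 + BUN/2.8
= 2·139 + 73/18 + 20/2.8
= 278 + 4.06 + 7.14
= 289.2 mOsm/kg ≈ 289.2 mOsm/kg
Osmolar gap = measured − calculated = 294 − 289.2 = 4.8 mOsm/kg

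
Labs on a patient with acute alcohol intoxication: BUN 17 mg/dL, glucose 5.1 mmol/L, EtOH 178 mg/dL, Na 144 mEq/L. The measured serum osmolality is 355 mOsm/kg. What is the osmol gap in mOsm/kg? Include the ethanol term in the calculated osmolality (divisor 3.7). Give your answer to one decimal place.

7.7 mOsm/kg

Calculated osmolality = 2·Na + glucose + BUN/2.8 + ethanol/3.7
= 2·144 + 5.1 + 17/2.8 + 178/3.7
= 288 + 5.10 + 6.07 + 48.11
= 347.28 mOsm/kg ≈ 347.3 mOsm/kg
Osmolar gap = measured − calculated = 355 − 347.3 = 7.7 mOsm/kg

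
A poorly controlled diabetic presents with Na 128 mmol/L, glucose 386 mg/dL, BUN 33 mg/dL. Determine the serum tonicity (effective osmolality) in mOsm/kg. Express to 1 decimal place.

Effective osmolality excludes urea (freely permeant across cell membranes):
2·Na + glucose/18
= 2·128 + 386/18
= 256 + 21.44
= 277.44 mOsm/kg

277.4 mOsm/kg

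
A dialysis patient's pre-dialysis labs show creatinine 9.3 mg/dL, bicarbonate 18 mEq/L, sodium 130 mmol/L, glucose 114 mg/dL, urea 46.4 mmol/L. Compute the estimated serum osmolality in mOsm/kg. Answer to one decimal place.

312.7 mOsm/kg

Calculated osmolality = 2·Na + glucose/18 + urea
= 2·130 + 114/18 + 46.4
= 260 + 6.33 + 46.40
= 312.73 mOsm/kg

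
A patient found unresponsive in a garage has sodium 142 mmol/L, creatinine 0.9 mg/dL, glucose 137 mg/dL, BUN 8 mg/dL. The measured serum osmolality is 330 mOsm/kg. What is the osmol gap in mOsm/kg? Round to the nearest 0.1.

35.5 mOsm/kg

Calculated osmolality = 2·Na + glucose/18 + BUN/2.8
= 2·142 + 137/18 + 8/2.8
= 284 + 7.61 + 2.86
= 294.47 mOsm/kg ≈ 294.5 mOsm/kg
Osmolar gap = measured − calculated = 330 − 294.5 = 35.5 mOsm/kg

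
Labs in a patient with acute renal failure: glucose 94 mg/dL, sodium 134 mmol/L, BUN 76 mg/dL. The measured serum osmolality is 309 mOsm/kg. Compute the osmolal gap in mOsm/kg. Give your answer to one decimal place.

Calculated osmolality = 2·Na + glucose/18 + BUN/2.8
= 2·134 + 94/18 + 76/2.8
= 268 + 5.22 + 27.14
= 300.36 mOsm/kg ≈ 300.4 mOsm/kg
Osmolar gap = measured − calculated = 309 − 300.4 = 8.6 mOsm/kg

8.6 mOsm/kg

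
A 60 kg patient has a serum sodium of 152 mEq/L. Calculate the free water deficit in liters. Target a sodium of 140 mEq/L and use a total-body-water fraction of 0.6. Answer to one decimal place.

TBW = 0.6 · 60 = 36 L
Free water deficit = TBW · (Na/140 − 1)
= 36 · (152/140 − 1)
= 36 · 0.0857
= 3.09 L

3.1 L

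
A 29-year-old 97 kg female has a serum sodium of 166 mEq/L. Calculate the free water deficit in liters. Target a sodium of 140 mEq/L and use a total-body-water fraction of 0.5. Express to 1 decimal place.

TBW = 0.5 · 97 = 48.5 L
Free water deficit = TBW · (Na/140 − 1)
= 48.5 · (166/140 − 1)
= 48.5 · 0.1857
= 9.01 L

9.0 L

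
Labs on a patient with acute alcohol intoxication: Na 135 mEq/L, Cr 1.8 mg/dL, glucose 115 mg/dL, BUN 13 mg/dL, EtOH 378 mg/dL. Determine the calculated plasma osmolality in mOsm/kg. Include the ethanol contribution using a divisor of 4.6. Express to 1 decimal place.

363.2 mOsm/kg

Calculated osmolality = 2·Na + glucose/18 + BUN/2.8 + ethanol/4.6
= 2·135 + 115/18 + 13/2.8 + 378/4.6
= 270 + 6.39 + 4.64 + 82.17
= 363.2 mOsm/kg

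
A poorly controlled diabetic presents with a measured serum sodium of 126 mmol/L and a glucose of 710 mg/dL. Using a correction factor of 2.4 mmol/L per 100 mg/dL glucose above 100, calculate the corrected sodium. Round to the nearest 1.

141 mmol/L

Corrected Na = measured Na + 2.4 · (glucose − 100)/100
= 126 + 2.4 · (710 − 100)/100
= 126 + 14.6
= 140.6 mmol/L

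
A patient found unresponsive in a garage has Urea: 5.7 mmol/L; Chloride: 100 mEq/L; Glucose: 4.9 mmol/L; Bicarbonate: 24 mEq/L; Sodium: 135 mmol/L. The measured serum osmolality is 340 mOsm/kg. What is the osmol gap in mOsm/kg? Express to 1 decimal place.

59.4 mOsm/kg

Calculated osmolality = 2·Na + glucose + urea
= 2·135 + 4.9 + 5.7
= 270 + 4.90 + 5.70
= 280.6 mOsm/kg ≈ 280.6 mOsm/kg
Osmolar gap = measured − calculated = 340 − 280.6 = 59.4 mOsm/kg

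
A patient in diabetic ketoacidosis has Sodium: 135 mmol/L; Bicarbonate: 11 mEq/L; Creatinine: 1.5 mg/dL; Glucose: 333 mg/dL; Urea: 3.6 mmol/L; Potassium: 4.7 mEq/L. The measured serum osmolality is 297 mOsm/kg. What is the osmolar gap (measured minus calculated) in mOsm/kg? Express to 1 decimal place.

Calculated osmolality = 2·Na + glucose/18 + urea
= 2·135 + 333/18 + 3.6
= 270 + 18.50 + 3.60
= 292.1 mOsm/kg ≈ 292.1 mOsm/kg
Osmolar gap = measured − calculated = 297 − 292.1 = 4.9 mOsm/kg

4.9 mOsm/kg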